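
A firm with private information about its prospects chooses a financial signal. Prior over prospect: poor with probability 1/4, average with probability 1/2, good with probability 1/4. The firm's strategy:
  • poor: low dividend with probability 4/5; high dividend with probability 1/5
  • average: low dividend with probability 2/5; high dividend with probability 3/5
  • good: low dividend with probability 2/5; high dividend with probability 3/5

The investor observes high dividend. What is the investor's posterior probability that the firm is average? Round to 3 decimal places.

0.600

Apply Bayes' rule using the sender's strategy as the likelihood.
P(high dividend) = (1/4)·(1/5) + (1/2)·(3/5) + (1/4)·(3/5) = 1/2
P(average | high dividend) = ((1/2)·(3/5)) / (1/2) = (3/10) / (1/2) = 3/5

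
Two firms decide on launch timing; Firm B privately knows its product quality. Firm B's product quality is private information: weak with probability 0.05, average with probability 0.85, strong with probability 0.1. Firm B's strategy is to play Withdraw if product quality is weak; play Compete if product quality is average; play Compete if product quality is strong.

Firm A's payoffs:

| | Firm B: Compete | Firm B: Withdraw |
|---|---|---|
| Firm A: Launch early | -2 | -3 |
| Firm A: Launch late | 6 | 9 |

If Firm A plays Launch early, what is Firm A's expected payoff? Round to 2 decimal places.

Take the expectation over Firm B's product quality, weighting each type's action by its prior probability.
E[Launch early] = 0.05·(-3) + 0.85·(-2) + 0.1·(-2) = (-0.15) + (-1.7) + (-0.2) = -2.05

-2.05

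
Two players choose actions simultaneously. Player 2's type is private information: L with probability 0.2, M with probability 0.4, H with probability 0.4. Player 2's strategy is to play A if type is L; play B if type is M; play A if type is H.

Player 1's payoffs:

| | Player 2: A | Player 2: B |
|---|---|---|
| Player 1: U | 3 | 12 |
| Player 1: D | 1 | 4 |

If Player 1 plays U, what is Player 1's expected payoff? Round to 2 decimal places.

Take the expectation over Player 2's type, weighting each type's action by its prior probability.
E[U] = 0.2·3 + 0.4·12 + 0.4·3 = 0.6 + 4.8 + 1.2 = 6.6

6.60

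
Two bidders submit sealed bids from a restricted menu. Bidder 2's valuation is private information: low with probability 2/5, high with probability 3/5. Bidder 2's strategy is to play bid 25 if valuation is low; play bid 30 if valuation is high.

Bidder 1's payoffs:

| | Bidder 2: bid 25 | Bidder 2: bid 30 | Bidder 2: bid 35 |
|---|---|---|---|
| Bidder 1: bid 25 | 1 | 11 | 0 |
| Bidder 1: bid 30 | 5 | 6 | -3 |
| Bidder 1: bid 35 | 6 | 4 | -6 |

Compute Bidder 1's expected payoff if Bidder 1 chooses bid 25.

Take the expectation over Bidder 2's valuation, weighting each type's action by its prior probability.
E[bid 25] = 2/5·1 + 3/5·11 = 2/5 + 33/5 = 7

7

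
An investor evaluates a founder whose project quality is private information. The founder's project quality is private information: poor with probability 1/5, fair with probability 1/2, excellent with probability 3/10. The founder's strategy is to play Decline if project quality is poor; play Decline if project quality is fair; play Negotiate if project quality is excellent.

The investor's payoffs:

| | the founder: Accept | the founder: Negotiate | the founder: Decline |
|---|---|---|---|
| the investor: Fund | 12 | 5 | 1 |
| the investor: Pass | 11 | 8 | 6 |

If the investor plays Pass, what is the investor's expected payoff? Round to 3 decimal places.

E[Pass] = 1/5·6 + 1/2·6 + 3/10·8 = 6/5 + 3 + 12/5 = 33/5

6.600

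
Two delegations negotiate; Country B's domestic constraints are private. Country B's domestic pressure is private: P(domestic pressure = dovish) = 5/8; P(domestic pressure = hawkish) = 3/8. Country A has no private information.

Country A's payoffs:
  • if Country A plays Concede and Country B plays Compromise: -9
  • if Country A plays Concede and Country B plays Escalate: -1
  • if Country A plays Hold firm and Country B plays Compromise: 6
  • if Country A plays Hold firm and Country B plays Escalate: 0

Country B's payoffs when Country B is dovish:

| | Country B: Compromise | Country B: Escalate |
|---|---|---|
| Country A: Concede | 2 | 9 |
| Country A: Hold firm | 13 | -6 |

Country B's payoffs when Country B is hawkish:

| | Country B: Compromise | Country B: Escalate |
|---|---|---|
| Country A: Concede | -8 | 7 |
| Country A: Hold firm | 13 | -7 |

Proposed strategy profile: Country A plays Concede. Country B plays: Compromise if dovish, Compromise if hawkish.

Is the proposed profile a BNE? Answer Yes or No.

Country A plays Concede: E[Concede] = 5/8·(-9) + 3/8·(-9) = -9; E[Hold firm] = 6. Not best-responding. ✗
Country B (domestic pressure dovish), facing Concede: Compromise gives 2, Escalate gives 9. Proposed Compromise is not best — profitable deviation exists. ✗
Country B (domestic pressure hawkish), facing Concede: Compromise gives -8, Escalate gives 7. Proposed Compromise is not best — profitable deviation exists. ✗

No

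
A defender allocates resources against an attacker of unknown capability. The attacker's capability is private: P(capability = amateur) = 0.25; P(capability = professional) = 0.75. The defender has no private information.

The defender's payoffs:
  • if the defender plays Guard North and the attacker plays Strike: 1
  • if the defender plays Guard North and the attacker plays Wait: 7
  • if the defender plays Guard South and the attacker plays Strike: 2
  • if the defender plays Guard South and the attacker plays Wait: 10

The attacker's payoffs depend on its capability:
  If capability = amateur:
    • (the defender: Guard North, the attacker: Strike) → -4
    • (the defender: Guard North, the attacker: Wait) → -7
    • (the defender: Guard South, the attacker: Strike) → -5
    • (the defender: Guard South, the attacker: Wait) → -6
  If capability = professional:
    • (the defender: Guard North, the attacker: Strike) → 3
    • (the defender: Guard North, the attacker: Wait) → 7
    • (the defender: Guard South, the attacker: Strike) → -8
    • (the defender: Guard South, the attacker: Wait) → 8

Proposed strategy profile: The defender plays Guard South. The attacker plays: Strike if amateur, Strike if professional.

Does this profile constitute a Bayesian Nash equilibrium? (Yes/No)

The defender plays Guard South: E[Guard South] = 0.25·(2) + 0.75·(2) = 2; E[Guard North] = 1. Best-responding. ✓
The attacker (capability amateur), facing Guard South: Strike gives -5, Wait gives -6. Proposed Strike is best. ✓
The attacker (capability professional), facing Guard South: Strike gives -8, Wait gives 8. Proposed Strike is not best — profitable deviation exists. ✗

No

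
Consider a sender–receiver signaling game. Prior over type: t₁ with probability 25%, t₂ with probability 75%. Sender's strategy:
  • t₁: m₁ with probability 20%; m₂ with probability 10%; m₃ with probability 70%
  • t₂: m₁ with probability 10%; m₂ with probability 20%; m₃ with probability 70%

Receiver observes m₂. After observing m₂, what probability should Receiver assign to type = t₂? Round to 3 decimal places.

P(m₂) = 0.25·0.1 + 0.75·0.2 = 0.175
P(t₂ | m₂) = (0.75·0.2) / 0.175 = 0.15 / 0.175 = 0.857143

0.857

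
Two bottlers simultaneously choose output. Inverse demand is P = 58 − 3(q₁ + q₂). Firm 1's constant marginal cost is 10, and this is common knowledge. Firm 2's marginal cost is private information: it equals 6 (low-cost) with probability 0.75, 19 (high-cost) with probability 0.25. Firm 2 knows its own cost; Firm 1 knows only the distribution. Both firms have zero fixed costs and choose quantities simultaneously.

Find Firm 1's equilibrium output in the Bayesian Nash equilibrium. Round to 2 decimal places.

5.25

Type-c best response for Firm 2: q₂(c) = (58 − c)/6 − q₁/2.
Firm 1 maximizes expected profit; its first-order condition is 58 − 6q₁ − 3E[q₂] − 10 = 0.
Substituting E[q₂] and solving: E[c₂] = 9.25, so q₁ = (58 − 2·10 + 9.25)/9 = 5.25.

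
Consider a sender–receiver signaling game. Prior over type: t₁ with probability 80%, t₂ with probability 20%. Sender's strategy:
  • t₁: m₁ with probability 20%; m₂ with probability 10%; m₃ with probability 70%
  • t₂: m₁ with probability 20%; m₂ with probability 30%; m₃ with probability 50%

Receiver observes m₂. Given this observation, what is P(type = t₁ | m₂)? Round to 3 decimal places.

Apply Bayes' rule using the sender's strategy as the likelihood.
P(m₂) = 0.8·0.1 + 0.2·0.3 = 0.14
P(t₁ | m₂) = (0.8·0.1) / 0.14 = 0.08 / 0.14 = 0.571429

0.571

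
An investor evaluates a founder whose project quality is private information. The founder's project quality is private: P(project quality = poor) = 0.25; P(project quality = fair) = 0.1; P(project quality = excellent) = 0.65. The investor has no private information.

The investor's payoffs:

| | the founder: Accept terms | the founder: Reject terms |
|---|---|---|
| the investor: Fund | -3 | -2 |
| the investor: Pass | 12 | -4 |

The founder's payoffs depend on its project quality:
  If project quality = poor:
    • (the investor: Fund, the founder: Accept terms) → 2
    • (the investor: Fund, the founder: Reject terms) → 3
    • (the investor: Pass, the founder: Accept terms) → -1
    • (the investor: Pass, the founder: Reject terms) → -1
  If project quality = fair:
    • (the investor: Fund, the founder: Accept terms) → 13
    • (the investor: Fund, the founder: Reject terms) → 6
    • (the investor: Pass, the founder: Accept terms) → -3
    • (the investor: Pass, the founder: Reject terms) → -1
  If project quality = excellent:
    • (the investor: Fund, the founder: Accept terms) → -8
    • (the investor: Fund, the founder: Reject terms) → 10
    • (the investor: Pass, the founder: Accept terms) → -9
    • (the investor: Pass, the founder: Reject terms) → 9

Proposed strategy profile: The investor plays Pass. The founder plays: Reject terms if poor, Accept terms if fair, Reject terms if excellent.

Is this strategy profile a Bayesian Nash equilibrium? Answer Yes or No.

No

The investor plays Pass: E[Pass] = 0.25·(-4) + 0.1·(12) + 0.65·(-4) = -2.4; E[Fund] = -2.1. Not best-responding. ✗
The founder (project quality poor), facing Pass: Accept terms gives -1, Reject terms gives -1. Proposed Reject terms is best. ✓
The founder (project quality fair), facing Pass: Accept terms gives -3, Reject terms gives -1. Proposed Accept terms is not best — profitable deviation exists. ✗
The founder (project quality excellent), facing Pass: Accept terms gives -9, Reject terms gives 9. Proposed Reject terms is best. ✓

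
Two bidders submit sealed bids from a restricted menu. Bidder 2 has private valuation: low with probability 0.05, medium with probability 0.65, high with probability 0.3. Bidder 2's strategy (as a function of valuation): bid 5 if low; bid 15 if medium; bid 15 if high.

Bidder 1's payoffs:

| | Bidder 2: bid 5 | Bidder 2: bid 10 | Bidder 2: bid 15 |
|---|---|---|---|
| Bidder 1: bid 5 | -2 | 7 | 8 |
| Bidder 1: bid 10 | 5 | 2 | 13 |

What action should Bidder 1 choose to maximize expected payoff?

bid 10

Compute Bidder 1's expected payoff for each action, taking the expectation over Bidder 2's type.
E[bid 5] = 0.05·(-2) + 0.65·(8) + 0.3·(8) = 7.5
E[bid 10] = 0.05·(5) + 0.65·(13) + 0.3·(13) = 12.6
Best response: bid 10 (12.6 is the largest).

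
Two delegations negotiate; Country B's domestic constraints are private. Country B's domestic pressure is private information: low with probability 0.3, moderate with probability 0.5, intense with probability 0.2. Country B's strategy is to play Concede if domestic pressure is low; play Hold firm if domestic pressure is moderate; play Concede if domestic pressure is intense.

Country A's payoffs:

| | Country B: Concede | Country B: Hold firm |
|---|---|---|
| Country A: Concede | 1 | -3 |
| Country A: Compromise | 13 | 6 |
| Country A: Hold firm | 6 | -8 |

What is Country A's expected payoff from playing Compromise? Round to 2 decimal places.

9.50

E[Compromise] = 0.3·13 + 0.5·6 + 0.2·13 = 3.9 + 3 + 2.6 = 9.5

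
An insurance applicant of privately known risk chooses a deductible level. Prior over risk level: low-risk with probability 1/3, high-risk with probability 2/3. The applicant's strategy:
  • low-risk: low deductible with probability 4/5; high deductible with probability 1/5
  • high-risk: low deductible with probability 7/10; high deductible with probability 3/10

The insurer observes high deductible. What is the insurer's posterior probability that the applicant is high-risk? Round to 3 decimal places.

Apply Bayes' rule using the sender's strategy as the likelihood.
P(high deductible) = (1/3)·(1/5) + (2/3)·(3/10) = 4/15
P(high-risk | high deductible) = ((2/3)·(3/10)) / (4/15) = (1/5) / (4/15) = 3/4

0.750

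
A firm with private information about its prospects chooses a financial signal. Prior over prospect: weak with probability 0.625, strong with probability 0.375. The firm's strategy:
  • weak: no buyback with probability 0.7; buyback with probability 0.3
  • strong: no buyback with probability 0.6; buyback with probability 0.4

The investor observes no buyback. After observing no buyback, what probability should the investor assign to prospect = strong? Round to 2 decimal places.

0.34

Apply Bayes' rule using the sender's strategy as the likelihood.
P(no buyback) = 0.625·0.7 + 0.375·0.6 = 0.6625
P(strong | no buyback) = (0.375·0.6) / 0.6625 = 0.225 / 0.6625 = 0.339623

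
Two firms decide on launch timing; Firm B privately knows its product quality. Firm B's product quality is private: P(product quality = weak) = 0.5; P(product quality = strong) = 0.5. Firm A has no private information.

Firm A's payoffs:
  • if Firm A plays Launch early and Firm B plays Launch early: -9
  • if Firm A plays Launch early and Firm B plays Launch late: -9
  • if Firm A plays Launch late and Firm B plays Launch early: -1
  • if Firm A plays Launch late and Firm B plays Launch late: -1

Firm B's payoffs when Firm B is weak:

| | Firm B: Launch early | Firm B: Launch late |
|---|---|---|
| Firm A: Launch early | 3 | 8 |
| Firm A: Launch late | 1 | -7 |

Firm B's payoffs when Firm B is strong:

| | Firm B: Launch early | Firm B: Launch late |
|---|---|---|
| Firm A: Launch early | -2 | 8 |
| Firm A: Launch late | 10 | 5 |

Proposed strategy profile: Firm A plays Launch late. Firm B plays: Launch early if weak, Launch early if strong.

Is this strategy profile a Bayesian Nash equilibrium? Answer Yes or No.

Firm A plays Launch late: E[Launch late] = 0.5·(-1) + 0.5·(-1) = -1; E[Launch early] = -9. Best-responding. ✓
Firm B (product quality weak), facing Launch late: Launch early gives 1, Launch late gives -7. Proposed Launch early is best. ✓
Firm B (product quality strong), facing Launch late: Launch early gives 10, Launch late gives 5. Proposed Launch early is best. ✓

Yes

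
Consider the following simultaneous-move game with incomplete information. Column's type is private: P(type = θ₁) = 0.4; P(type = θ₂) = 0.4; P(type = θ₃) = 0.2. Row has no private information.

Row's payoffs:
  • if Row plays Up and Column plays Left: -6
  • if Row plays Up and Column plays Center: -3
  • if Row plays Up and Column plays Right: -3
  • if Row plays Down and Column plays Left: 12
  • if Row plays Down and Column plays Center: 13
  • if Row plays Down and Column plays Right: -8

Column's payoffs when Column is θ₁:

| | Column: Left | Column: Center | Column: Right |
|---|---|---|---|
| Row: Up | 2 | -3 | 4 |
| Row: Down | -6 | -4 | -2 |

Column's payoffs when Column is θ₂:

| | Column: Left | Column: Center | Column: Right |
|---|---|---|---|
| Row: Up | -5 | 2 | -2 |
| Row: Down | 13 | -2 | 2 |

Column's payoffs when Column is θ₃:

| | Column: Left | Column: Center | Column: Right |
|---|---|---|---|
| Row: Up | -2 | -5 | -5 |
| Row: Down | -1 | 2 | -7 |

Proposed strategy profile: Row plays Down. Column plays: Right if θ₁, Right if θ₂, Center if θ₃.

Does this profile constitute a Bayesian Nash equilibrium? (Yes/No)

No

Row plays Down: E[Down] = 0.4·(-8) + 0.4·(-8) + 0.2·(13) = -3.8; E[Up] = -3. Not best-responding. ✗
Column (type θ₁), facing Down: Left gives -6, Center gives -4, Right gives -2. Proposed Right is best. ✓
Column (type θ₂), facing Down: Left gives 13, Center gives -2, Right gives 2. Proposed Right is not best — profitable deviation exists. ✗
Column (type θ₃), facing Down: Left gives -1, Center gives 2, Right gives -7. Proposed Center is best. ✓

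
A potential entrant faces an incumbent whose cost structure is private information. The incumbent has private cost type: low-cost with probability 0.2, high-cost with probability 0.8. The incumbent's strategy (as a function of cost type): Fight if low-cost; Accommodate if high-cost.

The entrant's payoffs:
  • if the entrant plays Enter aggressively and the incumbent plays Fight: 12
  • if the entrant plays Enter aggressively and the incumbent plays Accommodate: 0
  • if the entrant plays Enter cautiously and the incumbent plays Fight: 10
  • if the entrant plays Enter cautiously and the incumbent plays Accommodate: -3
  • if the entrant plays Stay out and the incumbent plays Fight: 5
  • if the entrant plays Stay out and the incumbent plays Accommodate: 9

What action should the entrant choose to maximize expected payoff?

Stay out

E[Enter aggressively] = 0.2·(12) + 0.8·(0) = 2.4
E[Enter cautiously] = 0.2·(10) + 0.8·(-3) = -0.4
E[Stay out] = 0.2·(5) + 0.8·(9) = 8.2
Best response: Stay out (8.2 is the largest).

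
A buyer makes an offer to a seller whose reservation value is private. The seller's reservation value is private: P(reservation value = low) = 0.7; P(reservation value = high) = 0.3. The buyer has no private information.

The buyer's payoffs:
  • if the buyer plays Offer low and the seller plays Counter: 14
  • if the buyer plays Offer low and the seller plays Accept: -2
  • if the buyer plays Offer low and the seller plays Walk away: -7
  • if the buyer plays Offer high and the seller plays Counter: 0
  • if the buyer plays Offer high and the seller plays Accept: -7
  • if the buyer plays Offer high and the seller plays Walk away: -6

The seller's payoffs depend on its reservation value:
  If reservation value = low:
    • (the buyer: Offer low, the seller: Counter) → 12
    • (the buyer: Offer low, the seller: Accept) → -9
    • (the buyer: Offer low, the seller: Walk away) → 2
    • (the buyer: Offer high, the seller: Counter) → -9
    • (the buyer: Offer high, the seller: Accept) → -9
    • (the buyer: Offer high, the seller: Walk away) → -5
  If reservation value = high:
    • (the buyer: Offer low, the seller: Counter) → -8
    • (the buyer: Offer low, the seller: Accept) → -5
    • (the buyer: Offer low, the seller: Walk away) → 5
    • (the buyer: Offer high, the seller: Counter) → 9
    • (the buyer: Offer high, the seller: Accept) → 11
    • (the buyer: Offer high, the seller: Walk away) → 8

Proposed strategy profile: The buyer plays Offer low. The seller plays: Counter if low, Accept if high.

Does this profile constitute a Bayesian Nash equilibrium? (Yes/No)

No

The buyer plays Offer low: E[Offer low] = 0.7·(14) + 0.3·(-2) = 9.2; E[Offer high] = -2.1. Best-responding. ✓
The seller (reservation value low), facing Offer low: Counter gives 12, Accept gives -9, Walk away gives 2. Proposed Counter is best. ✓
The seller (reservation value high), facing Offer low: Counter gives -8, Accept gives -5, Walk away gives 5. Proposed Accept is not best — profitable deviation exists. ✗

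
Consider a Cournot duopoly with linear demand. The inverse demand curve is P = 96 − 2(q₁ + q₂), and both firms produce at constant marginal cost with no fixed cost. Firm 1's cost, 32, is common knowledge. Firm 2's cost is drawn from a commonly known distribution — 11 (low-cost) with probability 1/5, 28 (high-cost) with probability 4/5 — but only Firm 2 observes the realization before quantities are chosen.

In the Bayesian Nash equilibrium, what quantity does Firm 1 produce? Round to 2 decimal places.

9.43

Type-c best response for Firm 2: q₂(c) = (96 − c)/4 − q₁/2.
Firm 1 maximizes expected profit; its first-order condition is 96 − 4q₁ − 2E[q₂] − 32 = 0.
Substituting E[q₂] and solving: E[c₂] = 24.6, so q₁ = (96 − 2·32 + 24.6)/6 = 9.43333.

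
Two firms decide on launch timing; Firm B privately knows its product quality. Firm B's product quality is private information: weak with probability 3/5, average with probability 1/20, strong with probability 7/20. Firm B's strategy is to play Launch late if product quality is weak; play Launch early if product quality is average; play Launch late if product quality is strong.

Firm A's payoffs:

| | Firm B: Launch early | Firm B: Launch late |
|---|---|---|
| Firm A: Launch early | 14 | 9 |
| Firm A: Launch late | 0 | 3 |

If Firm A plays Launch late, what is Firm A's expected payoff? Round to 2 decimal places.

Take the expectation over Firm B's product quality, weighting each type's action by its prior probability.
E[Launch late] = 3/5·3 + 1/20·0 + 7/20·3 = 9/5 + 0 + 21/20 = 57/20

2.85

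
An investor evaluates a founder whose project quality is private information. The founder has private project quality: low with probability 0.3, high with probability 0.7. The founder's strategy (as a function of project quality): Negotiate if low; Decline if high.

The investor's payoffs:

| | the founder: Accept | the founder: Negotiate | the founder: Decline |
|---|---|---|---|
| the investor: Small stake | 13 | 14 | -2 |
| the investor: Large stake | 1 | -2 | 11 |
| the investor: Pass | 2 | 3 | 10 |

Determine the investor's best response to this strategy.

Compute the investor's expected payoff for each action, taking the expectation over the founder's type.
E[Small stake] = 0.3·(14) + 0.7·(-2) = 2.8
E[Large stake] = 0.3·(-2) + 0.7·(11) = 7.1
E[Pass] = 0.3·(3) + 0.7·(10) = 7.9
Best response: Pass (7.9 is the largest).

Pass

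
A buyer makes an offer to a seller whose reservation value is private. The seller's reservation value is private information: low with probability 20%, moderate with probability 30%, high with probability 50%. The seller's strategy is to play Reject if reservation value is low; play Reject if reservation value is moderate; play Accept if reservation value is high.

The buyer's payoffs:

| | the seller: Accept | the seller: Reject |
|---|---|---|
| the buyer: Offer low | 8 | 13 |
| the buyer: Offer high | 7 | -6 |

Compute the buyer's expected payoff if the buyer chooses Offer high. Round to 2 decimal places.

0.50

E[Offer high] = 0.2·(-6) + 0.3·(-6) + 0.5·7 = (-1.2) + (-1.8) + 3.5 = 0.5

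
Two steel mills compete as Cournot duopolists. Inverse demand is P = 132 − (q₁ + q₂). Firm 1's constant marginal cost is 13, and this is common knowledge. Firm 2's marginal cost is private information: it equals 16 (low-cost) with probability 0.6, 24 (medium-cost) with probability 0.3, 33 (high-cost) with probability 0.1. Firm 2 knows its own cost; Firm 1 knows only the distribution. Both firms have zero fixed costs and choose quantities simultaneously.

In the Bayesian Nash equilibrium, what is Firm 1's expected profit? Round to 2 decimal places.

1766.80

Firm 2 with cost c maximizes (132 − (q₁+q₂) − c)·q₂, giving q₂(c) = (132 − c − q₁)/2.
E[c₂] = 0.6·16 + 0.3·24 + 0.1·33 = 20.1
Firm 1's FOC against E[q₂] yields q₁ = (132 − 2·13 + E[c₂])/3 = (132 − 26 + 20.1)/3 = 42.0333.
E[P] = 132 − (q₁ + E[q₂]) = 55.0333; Firm 1's expected profit = (E[P] − 13)·q₁ = (55.0333 − 13)·42.0333 = 1766.8.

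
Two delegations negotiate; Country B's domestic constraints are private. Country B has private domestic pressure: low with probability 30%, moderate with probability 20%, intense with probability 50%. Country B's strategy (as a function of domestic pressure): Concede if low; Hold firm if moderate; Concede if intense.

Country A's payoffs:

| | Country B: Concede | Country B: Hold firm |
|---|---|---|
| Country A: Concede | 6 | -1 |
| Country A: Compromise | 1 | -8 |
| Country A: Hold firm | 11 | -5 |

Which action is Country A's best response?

Hold firm

Compute Country A's expected payoff for each action, taking the expectation over Country B's type.
E[Concede] = 0.3·(6) + 0.2·(-1) + 0.5·(6) = 4.6
E[Compromise] = 0.3·(1) + 0.2·(-8) + 0.5·(1) = -0.8
E[Hold firm] = 0.3·(11) + 0.2·(-5) + 0.5·(11) = 7.8
Best response: Hold firm (7.8 is the largest).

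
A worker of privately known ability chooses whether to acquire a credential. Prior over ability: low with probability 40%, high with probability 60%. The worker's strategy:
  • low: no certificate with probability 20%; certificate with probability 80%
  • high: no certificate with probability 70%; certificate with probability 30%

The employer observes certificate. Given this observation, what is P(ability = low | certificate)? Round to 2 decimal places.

0.64

Apply Bayes' rule using the sender's strategy as the likelihood.
P(certificate) = 0.4·0.8 + 0.6·0.3 = 0.5
P(low | certificate) = (0.4·0.8) / 0.5 = 0.32 / 0.5 = 0.64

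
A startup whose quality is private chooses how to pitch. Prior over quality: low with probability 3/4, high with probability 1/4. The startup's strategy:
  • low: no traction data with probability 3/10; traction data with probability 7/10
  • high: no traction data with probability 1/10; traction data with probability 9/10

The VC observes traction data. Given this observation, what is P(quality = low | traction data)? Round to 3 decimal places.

0.700

P(traction data) = (3/4)·(7/10) + (1/4)·(9/10) = 3/4
P(low | traction data) = ((3/4)·(7/10)) / (3/4) = (21/40) / (3/4) = 7/10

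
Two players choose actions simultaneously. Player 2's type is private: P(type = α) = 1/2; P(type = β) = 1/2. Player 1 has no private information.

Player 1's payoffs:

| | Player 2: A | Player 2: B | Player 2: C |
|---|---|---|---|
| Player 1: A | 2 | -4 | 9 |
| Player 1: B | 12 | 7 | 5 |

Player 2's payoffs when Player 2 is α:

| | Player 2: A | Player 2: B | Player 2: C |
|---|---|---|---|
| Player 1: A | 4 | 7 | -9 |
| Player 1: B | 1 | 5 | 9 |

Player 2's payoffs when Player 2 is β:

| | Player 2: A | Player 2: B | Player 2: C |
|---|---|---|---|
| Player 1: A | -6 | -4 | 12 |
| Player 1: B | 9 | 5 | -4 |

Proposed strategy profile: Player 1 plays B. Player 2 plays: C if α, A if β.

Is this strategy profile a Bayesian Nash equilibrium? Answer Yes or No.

Player 1 plays B: E[B] = 1/2·(5) + 1/2·(12) = 17/2; E[A] = 11/2. Best-responding. ✓
Player 2 (type α), facing B: A gives 1, B gives 5, C gives 9. Proposed C is best. ✓
Player 2 (type β), facing B: A gives 9, B gives 5, C gives -4. Proposed A is best. ✓

Yes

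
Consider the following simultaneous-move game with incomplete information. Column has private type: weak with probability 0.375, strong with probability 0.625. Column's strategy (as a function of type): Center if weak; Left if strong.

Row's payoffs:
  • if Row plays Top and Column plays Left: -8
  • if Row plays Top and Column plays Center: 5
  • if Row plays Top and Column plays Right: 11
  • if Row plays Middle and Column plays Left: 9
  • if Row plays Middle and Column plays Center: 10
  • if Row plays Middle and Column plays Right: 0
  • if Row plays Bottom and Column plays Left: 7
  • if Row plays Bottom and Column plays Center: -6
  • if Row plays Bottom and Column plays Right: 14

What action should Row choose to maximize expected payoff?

E[Top] = 0.375·(5) + 0.625·(-8) = -3.125
E[Middle] = 0.375·(10) + 0.625·(9) = 9.375
E[Bottom] = 0.375·(-6) + 0.625·(7) = 2.125
Best response: Middle (9.375 is the largest).

Middle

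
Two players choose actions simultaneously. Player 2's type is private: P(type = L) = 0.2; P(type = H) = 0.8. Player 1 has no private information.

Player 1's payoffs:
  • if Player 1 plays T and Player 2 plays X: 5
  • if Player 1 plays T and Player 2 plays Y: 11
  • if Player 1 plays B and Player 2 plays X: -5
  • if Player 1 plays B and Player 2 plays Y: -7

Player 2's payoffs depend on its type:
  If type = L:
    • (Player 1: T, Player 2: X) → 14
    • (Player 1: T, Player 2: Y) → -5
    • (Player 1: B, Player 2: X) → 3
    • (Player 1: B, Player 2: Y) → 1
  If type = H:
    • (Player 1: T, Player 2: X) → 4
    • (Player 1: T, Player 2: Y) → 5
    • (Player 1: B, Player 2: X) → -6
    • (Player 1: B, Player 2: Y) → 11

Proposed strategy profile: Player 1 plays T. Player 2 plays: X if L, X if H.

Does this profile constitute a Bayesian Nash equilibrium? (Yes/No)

A profile is a BNE iff every type of every player is best-responding given beliefs about the other side.
Player 1 plays T: E[T] = 0.2·(5) + 0.8·(5) = 5; E[B] = -5. Best-responding. ✓
Player 2 (type L), facing T: X gives 14, Y gives -5. Proposed X is best. ✓
Player 2 (type H), facing T: X gives 4, Y gives 5. Proposed X is not best — profitable deviation exists. ✗

No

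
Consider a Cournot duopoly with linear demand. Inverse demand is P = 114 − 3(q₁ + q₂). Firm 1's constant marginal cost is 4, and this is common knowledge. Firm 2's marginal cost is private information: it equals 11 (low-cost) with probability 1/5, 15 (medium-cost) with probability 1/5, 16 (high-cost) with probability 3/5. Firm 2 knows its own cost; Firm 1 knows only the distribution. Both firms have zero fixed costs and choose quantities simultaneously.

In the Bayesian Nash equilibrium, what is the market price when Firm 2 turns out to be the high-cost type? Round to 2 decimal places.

Type-c best response for Firm 2: q₂(c) = (114 − c)/6 − q₁/2.
Firm 1 maximizes expected profit; its first-order condition is 114 − 6q₁ − 3E[q₂] − 4 = 0.
Substituting E[q₂] and solving: E[c₂] = 14.8, so q₁ = (114 − 2·4 + 14.8)/9 = 13.4222.
q₂(high-cost) = 9.62222, so P = 114 − 3·(13.4222 + 9.62222) = 44.8667.

44.87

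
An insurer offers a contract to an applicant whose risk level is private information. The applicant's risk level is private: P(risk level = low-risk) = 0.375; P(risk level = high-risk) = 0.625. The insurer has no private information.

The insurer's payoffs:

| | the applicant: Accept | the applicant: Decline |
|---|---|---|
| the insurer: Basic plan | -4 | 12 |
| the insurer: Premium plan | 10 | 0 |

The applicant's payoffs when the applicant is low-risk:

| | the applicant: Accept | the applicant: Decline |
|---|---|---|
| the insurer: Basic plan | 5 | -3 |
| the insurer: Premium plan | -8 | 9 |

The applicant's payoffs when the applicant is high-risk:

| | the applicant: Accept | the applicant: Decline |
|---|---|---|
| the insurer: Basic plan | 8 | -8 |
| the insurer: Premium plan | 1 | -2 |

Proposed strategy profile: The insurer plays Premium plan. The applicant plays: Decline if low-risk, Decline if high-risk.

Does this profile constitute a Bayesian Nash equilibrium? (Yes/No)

The insurer plays Premium plan: E[Premium plan] = 0.375·(0) + 0.625·(0) = 0; E[Basic plan] = 12. Not best-responding. ✗
The applicant (risk level low-risk), facing Premium plan: Accept gives -8, Decline gives 9. Proposed Decline is best. ✓
The applicant (risk level high-risk), facing Premium plan: Accept gives 1, Decline gives -2. Proposed Decline is not best — profitable deviation exists. ✗

No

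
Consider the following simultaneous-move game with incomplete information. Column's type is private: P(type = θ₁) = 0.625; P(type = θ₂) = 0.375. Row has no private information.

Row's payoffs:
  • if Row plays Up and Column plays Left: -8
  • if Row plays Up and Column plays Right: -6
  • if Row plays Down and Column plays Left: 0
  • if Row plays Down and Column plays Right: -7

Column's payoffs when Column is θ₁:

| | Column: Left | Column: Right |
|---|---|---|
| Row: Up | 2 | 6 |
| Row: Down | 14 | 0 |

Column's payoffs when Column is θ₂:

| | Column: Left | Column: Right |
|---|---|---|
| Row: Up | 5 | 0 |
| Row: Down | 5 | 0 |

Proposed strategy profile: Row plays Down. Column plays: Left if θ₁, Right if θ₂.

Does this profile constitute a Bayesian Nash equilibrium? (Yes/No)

Row plays Down: E[Down] = 0.625·(0) + 0.375·(-7) = -2.625; E[Up] = -7.25. Best-responding. ✓
Column (type θ₁), facing Down: Left gives 14, Right gives 0. Proposed Left is best. ✓
Column (type θ₂), facing Down: Left gives 5, Right gives 0. Proposed Right is not best — profitable deviation exists. ✗

No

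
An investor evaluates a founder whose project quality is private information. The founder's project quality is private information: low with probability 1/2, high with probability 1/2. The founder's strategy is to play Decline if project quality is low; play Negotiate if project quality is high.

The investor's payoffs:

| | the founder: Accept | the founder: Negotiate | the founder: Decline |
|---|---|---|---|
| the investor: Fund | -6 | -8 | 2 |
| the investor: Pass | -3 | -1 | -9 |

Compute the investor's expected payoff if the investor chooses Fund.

Take the expectation over the founder's project quality, weighting each type's action by its prior probability.
E[Fund] = 1/2·2 + 1/2·(-8) = 1 + (-4) = -3

-3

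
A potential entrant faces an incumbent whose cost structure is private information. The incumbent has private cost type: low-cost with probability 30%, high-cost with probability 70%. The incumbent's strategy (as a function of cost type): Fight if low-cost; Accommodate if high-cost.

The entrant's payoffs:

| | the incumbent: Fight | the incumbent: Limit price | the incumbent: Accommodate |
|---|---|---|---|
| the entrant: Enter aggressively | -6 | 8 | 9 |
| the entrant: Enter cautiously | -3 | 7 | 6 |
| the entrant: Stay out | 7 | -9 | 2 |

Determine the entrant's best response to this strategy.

E[Enter aggressively] = 0.3·(-6) + 0.7·(9) = 4.5
E[Enter cautiously] = 0.3·(-3) + 0.7·(6) = 3.3
E[Stay out] = 0.3·(7) + 0.7·(2) = 3.5
Best response: Enter aggressively (4.5 is the largest).

Enter aggressively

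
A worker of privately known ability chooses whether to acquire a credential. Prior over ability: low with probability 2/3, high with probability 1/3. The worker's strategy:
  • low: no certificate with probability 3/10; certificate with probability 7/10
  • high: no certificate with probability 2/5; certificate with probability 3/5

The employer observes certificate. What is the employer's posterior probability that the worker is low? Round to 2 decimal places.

P(certificate) = (2/3)·(7/10) + (1/3)·(3/5) = 2/3
P(low | certificate) = ((2/3)·(7/10)) / (2/3) = (7/15) / (2/3) = 7/10

0.70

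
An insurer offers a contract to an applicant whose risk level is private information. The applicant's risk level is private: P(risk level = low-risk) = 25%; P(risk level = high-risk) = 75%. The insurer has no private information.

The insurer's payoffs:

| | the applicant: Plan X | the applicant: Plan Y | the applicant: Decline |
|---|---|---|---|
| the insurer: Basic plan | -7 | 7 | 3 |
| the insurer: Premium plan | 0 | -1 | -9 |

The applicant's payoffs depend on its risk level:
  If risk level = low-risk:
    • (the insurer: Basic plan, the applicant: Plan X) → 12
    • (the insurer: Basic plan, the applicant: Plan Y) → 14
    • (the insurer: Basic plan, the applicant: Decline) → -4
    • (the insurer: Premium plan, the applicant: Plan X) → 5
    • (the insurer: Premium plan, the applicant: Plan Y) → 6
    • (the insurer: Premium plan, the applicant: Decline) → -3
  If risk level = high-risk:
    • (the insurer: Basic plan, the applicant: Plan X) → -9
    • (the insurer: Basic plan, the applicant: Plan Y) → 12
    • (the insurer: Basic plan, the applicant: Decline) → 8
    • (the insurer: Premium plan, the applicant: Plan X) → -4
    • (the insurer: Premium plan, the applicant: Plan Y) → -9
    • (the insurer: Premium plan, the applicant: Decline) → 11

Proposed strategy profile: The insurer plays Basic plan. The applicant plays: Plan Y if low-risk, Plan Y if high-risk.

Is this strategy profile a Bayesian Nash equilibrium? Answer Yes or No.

Yes

A profile is a BNE iff every type of every player is best-responding given beliefs about the other side.
The insurer plays Basic plan: E[Basic plan] = 0.25·(7) + 0.75·(7) = 7; E[Premium plan] = -1. Best-responding. ✓
The applicant (risk level low-risk), facing Basic plan: Plan X gives 12, Plan Y gives 14, Decline gives -4. Proposed Plan Y is best. ✓
The applicant (risk level high-risk), facing Basic plan: Plan X gives -9, Plan Y gives 12, Decline gives 8. Proposed Plan Y is best. ✓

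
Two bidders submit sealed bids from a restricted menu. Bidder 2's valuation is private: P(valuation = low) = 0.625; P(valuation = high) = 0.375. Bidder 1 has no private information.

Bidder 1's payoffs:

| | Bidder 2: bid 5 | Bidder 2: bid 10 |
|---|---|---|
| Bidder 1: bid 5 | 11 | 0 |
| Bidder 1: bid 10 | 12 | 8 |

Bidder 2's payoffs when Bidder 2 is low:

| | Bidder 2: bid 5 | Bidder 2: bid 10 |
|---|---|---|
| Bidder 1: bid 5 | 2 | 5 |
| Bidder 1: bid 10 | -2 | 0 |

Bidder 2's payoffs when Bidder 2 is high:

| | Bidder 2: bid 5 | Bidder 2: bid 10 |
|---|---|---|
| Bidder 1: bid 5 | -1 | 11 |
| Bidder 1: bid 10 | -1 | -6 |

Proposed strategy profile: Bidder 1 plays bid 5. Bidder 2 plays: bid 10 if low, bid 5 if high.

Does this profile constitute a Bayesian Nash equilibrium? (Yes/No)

No

Bidder 1 plays bid 5: E[bid 5] = 0.625·(0) + 0.375·(11) = 4.125; E[bid 10] = 9.5. Not best-responding. ✗
Bidder 2 (valuation low), facing bid 5: bid 5 gives 2, bid 10 gives 5. Proposed bid 10 is best. ✓
Bidder 2 (valuation high), facing bid 5: bid 5 gives -1, bid 10 gives 11. Proposed bid 5 is not best — profitable deviation exists. ✗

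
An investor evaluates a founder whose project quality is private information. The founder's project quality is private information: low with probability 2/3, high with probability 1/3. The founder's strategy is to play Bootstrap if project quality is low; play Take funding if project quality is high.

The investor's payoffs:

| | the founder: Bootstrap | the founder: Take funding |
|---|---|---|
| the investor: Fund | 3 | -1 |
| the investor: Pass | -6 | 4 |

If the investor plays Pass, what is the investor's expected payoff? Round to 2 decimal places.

E[Pass] = 2/3·(-6) + 1/3·4 = (-4) + 4/3 = -8/3

-2.67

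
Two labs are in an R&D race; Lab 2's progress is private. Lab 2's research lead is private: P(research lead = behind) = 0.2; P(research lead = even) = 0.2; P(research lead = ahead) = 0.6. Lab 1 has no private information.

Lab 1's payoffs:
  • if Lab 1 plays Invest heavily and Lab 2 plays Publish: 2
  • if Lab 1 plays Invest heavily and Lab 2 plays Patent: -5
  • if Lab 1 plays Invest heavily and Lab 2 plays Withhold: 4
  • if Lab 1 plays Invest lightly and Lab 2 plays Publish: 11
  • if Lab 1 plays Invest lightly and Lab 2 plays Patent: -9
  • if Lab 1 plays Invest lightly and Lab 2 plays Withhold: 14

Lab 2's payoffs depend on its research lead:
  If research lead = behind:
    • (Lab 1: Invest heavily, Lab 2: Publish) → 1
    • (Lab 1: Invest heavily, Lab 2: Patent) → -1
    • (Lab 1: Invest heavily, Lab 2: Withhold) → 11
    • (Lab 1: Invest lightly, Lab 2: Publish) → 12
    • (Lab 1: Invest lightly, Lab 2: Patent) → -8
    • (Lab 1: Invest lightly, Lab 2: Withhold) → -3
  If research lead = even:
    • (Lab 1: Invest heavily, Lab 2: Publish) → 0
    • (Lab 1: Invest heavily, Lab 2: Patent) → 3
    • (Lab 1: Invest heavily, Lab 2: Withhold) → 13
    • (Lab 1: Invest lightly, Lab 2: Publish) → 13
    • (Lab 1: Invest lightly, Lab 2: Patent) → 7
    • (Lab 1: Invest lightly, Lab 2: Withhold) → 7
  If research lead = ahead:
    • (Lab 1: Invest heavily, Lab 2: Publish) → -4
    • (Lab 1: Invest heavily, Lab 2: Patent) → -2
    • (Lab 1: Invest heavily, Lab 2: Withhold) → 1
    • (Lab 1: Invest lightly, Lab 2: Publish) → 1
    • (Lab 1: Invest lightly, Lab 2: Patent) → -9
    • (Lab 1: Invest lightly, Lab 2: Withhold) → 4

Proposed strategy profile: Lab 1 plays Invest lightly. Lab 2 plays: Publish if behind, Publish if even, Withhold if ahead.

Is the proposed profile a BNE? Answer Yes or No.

Yes

Lab 1 plays Invest lightly: E[Invest lightly] = 0.2·(11) + 0.2·(11) + 0.6·(14) = 12.8; E[Invest heavily] = 3.2. Best-responding. ✓
Lab 2 (research lead behind), facing Invest lightly: Publish gives 12, Patent gives -8, Withhold gives -3. Proposed Publish is best. ✓
Lab 2 (research lead even), facing Invest lightly: Publish gives 13, Patent gives 7, Withhold gives 7. Proposed Publish is best. ✓
Lab 2 (research lead ahead), facing Invest lightly: Publish gives 1, Patent gives -9, Withhold gives 4. Proposed Withhold is best. ✓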